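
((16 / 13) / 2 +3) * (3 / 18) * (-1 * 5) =-235 / 78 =-3.01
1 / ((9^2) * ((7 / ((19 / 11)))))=19 / 6237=0.00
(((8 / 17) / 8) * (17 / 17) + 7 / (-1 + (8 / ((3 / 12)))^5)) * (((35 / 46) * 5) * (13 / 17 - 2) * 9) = -554908370625 / 223036302857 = -2.49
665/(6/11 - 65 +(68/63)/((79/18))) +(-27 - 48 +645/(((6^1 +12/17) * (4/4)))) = 160700295/14842078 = 10.83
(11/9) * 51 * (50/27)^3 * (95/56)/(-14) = -277578125/5786802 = -47.97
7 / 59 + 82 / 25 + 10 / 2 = 12388 / 1475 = 8.40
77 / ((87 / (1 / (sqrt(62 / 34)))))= 77 * sqrt(527) / 2697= 0.66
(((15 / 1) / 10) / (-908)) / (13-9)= -3 / 7264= -0.00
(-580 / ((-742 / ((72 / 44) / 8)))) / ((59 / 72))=46980 / 240779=0.20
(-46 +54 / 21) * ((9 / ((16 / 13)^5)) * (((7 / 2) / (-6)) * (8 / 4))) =161.47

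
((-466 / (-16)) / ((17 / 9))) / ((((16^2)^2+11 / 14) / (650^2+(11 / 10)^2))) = 99.40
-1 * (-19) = 19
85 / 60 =1.42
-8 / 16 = -1 / 2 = -0.50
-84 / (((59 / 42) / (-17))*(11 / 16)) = 959616 / 649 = 1478.61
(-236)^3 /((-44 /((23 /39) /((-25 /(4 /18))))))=-151158944 /96525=-1566.01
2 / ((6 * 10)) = 1 / 30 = 0.03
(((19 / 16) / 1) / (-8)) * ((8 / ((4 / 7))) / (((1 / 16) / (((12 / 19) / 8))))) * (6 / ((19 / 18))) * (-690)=195615 / 19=10295.53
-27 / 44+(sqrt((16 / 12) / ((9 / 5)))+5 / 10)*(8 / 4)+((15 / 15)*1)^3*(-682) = -29991 / 44+4*sqrt(15) / 9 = -679.89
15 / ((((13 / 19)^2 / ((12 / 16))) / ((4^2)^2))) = 1039680 / 169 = 6151.95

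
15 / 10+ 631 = 1265 / 2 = 632.50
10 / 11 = 0.91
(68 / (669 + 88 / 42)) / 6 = 14 / 829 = 0.02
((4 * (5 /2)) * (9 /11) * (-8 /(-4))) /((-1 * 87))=-60 /319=-0.19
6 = 6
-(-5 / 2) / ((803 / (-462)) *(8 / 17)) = -1785 / 584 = -3.06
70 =70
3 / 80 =0.04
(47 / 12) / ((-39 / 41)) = -1927 / 468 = -4.12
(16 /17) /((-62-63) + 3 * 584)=16 /27659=0.00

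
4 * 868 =3472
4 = 4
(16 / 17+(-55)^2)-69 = 50268 / 17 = 2956.94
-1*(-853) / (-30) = -853 / 30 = -28.43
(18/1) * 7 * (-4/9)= -56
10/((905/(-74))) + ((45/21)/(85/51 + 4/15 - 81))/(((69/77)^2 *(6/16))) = -154612168/170337471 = -0.91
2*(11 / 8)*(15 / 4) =165 / 16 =10.31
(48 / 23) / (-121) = -0.02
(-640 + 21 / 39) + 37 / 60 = -498299 / 780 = -638.84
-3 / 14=-0.21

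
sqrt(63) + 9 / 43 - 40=-1711 / 43 + 3 *sqrt(7)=-31.85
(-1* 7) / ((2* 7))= -1 / 2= -0.50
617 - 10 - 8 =599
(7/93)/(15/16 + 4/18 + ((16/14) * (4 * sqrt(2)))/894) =0.06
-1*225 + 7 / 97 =-21818 / 97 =-224.93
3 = 3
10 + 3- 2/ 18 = 116/ 9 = 12.89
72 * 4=288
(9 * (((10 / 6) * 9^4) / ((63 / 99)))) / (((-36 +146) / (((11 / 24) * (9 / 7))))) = 649539 / 784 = 828.49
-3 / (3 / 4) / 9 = -4 / 9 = -0.44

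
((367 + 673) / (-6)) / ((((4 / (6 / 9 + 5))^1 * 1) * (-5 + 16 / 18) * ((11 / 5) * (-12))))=-5525 / 2442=-2.26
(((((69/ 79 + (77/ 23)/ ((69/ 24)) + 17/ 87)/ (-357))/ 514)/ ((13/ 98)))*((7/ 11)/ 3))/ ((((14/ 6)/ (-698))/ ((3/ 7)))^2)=-11868000040824/ 37101795167437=-0.32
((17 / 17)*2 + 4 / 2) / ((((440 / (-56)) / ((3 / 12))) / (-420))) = 588 / 11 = 53.45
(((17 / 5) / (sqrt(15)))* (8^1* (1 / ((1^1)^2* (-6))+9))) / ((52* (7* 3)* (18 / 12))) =1802* sqrt(15) / 184275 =0.04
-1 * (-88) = 88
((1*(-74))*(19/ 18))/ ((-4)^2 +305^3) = -703/ 255353769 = -0.00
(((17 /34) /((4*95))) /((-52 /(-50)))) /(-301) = -5 /1189552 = -0.00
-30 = -30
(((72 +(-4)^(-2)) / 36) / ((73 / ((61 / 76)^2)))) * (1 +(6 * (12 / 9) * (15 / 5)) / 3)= 4290313 / 26985472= 0.16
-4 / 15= -0.27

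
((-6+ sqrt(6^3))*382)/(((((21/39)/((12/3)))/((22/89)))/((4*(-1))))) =10488192/623 - 10488192*sqrt(6)/623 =-24402.13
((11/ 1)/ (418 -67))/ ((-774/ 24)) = -44/ 45279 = -0.00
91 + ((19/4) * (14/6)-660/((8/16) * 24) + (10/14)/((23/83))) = 95945/1932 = 49.66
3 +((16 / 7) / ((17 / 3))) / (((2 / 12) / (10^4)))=2880357 / 119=24204.68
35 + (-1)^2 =36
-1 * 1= -1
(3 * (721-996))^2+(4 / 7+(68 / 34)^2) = 4764407 / 7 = 680629.57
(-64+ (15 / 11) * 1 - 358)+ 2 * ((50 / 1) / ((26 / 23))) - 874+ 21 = -169480 / 143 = -1185.17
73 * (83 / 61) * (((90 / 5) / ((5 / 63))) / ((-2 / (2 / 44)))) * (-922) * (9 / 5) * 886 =12628773324342 / 16775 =752832985.06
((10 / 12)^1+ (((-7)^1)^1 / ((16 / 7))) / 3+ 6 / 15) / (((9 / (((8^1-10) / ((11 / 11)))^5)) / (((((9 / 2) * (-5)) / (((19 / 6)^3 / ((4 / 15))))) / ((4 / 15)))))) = 3672 / 6859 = 0.54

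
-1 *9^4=-6561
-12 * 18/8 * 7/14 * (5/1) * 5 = -675/2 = -337.50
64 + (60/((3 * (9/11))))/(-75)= 8596/135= 63.67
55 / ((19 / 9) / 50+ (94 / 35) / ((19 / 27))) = 3291750 / 230947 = 14.25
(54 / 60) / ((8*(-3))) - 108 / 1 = -8643 / 80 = -108.04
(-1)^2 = 1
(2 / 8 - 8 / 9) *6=-23 / 6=-3.83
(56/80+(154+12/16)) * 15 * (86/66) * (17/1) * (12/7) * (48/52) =81816444/1001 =81734.71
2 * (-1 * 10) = -20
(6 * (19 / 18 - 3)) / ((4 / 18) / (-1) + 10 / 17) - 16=-383 / 8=-47.88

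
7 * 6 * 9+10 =388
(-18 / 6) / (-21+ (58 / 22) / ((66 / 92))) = 1089 / 6289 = 0.17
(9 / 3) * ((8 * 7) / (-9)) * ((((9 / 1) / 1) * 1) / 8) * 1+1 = -20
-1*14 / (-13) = 14 / 13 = 1.08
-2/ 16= -1/ 8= -0.12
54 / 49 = 1.10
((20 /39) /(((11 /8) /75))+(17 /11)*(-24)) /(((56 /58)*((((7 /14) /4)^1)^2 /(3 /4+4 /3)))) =-3781600 /3003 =-1259.27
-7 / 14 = -1 / 2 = -0.50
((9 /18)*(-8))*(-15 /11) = 60 /11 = 5.45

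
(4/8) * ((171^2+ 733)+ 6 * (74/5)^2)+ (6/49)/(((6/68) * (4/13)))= 19169572/1225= 15648.63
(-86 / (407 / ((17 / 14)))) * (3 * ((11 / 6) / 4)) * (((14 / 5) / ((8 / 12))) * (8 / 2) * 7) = -41.49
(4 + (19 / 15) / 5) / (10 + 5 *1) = 319 / 1125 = 0.28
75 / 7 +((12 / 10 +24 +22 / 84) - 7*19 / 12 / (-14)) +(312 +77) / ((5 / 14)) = 315327 / 280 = 1126.17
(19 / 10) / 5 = 19 / 50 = 0.38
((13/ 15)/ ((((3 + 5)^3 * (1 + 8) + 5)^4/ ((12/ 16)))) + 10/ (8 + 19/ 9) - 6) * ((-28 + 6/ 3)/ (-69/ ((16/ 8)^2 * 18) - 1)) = -150630877075384236/ 2264142843466805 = -66.53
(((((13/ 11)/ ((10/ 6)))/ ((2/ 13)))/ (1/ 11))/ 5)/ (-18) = -169/ 300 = -0.56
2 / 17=0.12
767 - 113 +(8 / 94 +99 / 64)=1972141 / 3008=655.63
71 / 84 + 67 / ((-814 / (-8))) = 1.50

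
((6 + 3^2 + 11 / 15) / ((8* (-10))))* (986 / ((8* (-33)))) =29087 / 39600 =0.73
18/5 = 3.60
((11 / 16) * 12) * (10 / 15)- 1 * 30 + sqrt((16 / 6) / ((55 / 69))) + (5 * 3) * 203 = 2 * sqrt(2530) / 55 + 6041 / 2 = 3022.33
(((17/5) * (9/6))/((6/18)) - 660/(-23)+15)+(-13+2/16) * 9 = -52329/920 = -56.88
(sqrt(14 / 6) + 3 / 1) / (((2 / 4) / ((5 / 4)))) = 5 * sqrt(21) / 6 + 15 / 2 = 11.32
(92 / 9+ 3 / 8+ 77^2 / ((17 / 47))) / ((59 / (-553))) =-11102418971 / 72216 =-153739.05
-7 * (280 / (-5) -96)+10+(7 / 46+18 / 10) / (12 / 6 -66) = 1073.97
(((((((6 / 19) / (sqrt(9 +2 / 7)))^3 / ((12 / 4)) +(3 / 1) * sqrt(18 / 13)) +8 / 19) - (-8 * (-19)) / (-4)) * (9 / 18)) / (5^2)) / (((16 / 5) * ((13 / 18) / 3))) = 1701 * sqrt(455) / 3767305750 +243 * sqrt(26) / 13520 +1971 / 1976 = 1.09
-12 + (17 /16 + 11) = 1 /16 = 0.06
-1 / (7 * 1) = -1 / 7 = -0.14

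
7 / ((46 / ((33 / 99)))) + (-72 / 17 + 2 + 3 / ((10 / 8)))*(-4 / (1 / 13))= -99869 / 11730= -8.51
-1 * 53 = -53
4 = 4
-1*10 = -10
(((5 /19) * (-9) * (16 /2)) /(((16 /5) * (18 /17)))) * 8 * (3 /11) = -2550 /209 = -12.20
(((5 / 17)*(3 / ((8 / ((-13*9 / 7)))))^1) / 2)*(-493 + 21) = 103545 / 238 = 435.06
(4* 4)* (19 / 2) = 152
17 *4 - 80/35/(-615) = 292756/4305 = 68.00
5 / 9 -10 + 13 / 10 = -733 / 90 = -8.14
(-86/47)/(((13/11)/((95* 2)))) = -179740/611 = -294.17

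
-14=-14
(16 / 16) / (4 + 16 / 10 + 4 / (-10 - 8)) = 45 / 242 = 0.19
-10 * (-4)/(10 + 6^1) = 5/2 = 2.50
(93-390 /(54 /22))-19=-764 /9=-84.89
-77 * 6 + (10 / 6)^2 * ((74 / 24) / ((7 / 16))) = -83618 / 189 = -442.42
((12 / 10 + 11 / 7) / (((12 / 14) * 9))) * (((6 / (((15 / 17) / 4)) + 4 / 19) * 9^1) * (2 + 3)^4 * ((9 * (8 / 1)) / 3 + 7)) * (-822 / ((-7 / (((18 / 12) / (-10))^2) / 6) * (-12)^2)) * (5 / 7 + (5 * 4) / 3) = 5938388985 / 4256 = 1395298.16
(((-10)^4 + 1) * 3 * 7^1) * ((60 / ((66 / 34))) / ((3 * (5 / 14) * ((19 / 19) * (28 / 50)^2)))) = 212521250 / 11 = 19320113.64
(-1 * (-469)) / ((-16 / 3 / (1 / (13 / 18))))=-12663 / 104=-121.76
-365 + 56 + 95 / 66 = -20299 / 66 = -307.56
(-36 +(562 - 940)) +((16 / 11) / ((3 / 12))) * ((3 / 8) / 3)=-4546 / 11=-413.27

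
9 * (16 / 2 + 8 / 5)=86.40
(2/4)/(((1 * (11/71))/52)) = 1846/11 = 167.82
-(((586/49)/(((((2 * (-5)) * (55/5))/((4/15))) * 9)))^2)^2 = -0.00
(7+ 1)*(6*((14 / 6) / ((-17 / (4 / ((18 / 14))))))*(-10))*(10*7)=2195200 / 153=14347.71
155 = 155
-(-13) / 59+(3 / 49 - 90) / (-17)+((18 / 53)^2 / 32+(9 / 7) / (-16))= 5.43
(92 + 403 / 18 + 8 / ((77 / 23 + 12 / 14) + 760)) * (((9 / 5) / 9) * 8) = 183.04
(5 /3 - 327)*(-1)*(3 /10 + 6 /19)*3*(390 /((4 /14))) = 15587208 /19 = 820379.37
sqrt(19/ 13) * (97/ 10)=97 * sqrt(247)/ 130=11.73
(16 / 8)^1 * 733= 1466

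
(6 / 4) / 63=0.02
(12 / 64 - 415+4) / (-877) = 6573 / 14032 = 0.47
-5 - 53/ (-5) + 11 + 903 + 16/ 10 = 4606/ 5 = 921.20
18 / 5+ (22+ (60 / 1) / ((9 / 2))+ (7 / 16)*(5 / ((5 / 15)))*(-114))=-85103 / 120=-709.19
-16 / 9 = -1.78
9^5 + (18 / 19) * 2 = 1121967 / 19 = 59050.89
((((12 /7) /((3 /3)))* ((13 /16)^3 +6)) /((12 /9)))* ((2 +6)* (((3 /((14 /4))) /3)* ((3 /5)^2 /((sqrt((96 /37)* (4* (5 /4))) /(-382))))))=-138068361* sqrt(1110) /6272000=-733.41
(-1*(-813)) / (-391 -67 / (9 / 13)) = -7317 / 4390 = -1.67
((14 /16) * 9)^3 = 250047 /512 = 488.37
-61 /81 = -0.75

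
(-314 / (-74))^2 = 24649 / 1369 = 18.01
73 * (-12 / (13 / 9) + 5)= -3139 / 13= -241.46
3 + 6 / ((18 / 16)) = 25 / 3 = 8.33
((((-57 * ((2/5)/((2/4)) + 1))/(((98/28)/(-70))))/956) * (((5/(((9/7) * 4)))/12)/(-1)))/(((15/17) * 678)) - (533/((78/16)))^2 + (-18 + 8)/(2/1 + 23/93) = -19439359063973/1625605344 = -11958.23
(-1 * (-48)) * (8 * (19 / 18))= 1216 / 3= 405.33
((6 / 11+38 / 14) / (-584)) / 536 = -251 / 24102848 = -0.00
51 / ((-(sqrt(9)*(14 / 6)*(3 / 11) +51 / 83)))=-15521 / 768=-20.21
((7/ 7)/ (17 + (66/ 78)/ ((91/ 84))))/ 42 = 169/ 126210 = 0.00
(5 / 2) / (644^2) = 5 / 829472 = 0.00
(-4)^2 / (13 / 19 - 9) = -152 / 79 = -1.92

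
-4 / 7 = -0.57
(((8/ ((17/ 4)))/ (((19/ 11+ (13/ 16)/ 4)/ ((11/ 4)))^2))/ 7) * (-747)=-407.66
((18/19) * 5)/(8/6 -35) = -270/1919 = -0.14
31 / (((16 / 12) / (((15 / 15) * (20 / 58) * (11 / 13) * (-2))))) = -5115 / 377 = -13.57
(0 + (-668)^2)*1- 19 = 446205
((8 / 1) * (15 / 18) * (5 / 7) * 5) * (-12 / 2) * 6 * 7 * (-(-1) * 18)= -108000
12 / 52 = 3 / 13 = 0.23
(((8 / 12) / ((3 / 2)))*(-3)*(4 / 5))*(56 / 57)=-896 / 855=-1.05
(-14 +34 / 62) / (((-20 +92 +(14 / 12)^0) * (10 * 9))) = -139 / 67890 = -0.00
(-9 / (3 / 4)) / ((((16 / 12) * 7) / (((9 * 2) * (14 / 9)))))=-36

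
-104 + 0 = -104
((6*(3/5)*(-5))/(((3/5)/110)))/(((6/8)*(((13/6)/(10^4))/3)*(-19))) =792000000/247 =3206477.73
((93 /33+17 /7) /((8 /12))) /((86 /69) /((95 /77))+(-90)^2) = 1986165 /2044431697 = 0.00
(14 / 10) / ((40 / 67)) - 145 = -28531 / 200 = -142.66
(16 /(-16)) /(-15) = 1 /15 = 0.07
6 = 6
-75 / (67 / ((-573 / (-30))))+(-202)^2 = 5464871 / 134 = 40782.62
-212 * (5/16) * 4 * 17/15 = -901/3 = -300.33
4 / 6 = 2 / 3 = 0.67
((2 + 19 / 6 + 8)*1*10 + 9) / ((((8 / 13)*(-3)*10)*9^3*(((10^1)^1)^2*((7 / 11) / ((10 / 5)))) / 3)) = -30173 / 30618000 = -0.00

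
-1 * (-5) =5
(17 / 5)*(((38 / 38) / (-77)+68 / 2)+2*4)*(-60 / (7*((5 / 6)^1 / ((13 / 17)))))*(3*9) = -81704376 / 2695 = -30317.02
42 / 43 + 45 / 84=1821 / 1204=1.51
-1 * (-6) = 6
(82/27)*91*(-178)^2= 236426008/27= 8756518.81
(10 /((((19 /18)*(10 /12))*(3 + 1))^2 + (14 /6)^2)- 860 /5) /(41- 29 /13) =-4.42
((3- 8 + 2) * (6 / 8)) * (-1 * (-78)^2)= 13689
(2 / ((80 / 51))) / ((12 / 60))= 51 / 8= 6.38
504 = 504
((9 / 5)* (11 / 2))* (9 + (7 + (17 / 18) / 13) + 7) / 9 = 59389 / 2340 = 25.38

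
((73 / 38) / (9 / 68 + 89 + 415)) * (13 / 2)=1241 / 50103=0.02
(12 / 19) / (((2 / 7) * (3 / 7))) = 5.16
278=278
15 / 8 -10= -65 / 8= -8.12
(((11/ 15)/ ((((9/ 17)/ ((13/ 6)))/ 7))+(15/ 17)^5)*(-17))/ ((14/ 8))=-49553600638/ 236782035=-209.28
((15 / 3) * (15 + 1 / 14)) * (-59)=-62245 / 14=-4446.07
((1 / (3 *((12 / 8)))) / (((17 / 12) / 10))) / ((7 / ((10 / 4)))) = 200 / 357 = 0.56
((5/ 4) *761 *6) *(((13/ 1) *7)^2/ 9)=31509205/ 6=5251534.17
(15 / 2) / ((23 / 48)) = 360 / 23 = 15.65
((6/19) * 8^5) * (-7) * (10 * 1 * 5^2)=-18108631.58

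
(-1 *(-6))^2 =36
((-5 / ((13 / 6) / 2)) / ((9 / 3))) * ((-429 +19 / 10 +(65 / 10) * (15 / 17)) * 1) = 143264 / 221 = 648.25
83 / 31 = 2.68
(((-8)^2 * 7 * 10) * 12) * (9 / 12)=40320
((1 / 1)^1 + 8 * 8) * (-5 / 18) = -325 / 18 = -18.06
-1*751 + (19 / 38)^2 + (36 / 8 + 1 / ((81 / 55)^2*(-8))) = -39172195 / 52488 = -746.31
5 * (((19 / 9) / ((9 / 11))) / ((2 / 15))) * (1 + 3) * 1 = 10450 / 27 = 387.04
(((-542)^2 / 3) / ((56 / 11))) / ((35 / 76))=30698338 / 735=41766.45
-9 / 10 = -0.90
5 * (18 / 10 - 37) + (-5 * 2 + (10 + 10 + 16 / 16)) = -165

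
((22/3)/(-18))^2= 0.17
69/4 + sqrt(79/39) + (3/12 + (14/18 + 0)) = sqrt(3081)/39 + 329/18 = 19.70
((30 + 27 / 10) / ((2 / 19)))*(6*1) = 18639 / 10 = 1863.90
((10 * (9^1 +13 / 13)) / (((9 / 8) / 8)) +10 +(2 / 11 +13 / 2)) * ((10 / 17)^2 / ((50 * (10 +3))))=144103 / 371943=0.39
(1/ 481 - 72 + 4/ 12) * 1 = -103412/ 1443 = -71.66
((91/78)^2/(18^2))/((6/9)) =49/7776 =0.01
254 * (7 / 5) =1778 / 5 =355.60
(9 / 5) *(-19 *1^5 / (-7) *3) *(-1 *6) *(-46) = 141588 / 35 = 4045.37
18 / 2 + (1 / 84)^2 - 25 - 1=-119951 / 7056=-17.00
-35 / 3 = -11.67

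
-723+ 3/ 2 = -1443/ 2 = -721.50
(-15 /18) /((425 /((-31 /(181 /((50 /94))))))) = 155 /867714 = 0.00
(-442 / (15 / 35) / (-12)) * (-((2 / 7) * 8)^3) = -452608 / 441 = -1026.32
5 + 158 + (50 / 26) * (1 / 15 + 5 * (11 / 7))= 3743 / 21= 178.24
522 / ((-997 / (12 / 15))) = -2088 / 4985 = -0.42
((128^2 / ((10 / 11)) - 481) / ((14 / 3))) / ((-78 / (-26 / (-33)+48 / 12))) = -6928853 / 30030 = -230.73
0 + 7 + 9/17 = 128/17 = 7.53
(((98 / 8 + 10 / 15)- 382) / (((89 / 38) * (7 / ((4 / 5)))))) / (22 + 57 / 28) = -673208 / 898455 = -0.75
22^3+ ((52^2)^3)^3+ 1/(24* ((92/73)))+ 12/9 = 7727876721872448746791522000000.00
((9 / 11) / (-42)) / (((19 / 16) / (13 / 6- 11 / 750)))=-6456 / 182875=-0.04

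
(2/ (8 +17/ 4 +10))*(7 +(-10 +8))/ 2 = 20/ 89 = 0.22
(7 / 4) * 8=14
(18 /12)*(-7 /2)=-21 /4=-5.25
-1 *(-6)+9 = 15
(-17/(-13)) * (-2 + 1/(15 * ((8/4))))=-1003/390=-2.57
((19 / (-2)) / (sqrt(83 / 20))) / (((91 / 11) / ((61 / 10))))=-12749 * sqrt(415) / 75530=-3.44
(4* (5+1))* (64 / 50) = 768 / 25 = 30.72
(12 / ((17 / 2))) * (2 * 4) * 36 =6912 / 17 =406.59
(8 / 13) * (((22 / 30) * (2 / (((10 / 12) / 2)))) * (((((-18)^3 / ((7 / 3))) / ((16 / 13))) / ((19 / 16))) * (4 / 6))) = -8211456 / 3325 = -2469.61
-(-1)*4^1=4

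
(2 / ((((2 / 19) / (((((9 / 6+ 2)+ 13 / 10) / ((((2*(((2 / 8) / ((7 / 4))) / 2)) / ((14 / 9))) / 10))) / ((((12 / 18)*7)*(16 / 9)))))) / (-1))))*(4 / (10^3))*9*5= -10773 / 50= -215.46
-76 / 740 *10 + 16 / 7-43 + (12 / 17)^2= -3087083 / 74851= -41.24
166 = 166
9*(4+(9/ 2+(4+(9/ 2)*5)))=315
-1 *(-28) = 28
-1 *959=-959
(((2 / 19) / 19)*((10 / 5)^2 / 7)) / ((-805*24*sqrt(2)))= -0.00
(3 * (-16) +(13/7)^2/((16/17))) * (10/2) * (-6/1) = 521385/392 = 1330.06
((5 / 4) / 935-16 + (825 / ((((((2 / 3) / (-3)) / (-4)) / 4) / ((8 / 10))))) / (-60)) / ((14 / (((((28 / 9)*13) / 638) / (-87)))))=2618993 / 62277732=0.04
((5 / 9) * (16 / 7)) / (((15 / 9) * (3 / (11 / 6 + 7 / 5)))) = 776 / 945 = 0.82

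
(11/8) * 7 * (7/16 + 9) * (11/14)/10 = 18271/2560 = 7.14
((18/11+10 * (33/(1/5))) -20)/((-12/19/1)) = -85253/33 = -2583.42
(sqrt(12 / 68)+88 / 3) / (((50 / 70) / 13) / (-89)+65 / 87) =704613 * sqrt(51) / 8942000+2583581 / 65750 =39.86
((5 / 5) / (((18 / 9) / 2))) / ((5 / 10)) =2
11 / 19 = 0.58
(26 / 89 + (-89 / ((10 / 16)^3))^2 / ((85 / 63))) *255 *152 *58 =307924762873628064 / 1390625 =221429042965.31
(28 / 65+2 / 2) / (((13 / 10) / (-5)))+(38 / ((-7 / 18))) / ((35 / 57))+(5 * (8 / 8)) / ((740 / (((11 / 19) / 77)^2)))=-364209164971 / 2212186340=-164.64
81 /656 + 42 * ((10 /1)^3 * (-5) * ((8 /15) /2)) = -55999.88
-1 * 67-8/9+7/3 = -590/9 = -65.56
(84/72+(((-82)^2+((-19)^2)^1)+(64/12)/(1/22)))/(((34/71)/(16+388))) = 103312597/17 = 6077211.59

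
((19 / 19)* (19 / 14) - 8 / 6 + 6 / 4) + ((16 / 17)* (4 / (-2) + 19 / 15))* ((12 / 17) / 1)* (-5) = 24032 / 6069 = 3.96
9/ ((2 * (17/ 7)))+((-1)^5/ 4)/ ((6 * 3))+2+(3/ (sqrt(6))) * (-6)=4699/ 1224-3 * sqrt(6)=-3.51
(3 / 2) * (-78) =-117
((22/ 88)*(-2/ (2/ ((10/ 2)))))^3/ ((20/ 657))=-16425/ 256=-64.16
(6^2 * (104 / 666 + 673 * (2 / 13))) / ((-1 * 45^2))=-1795576 / 974025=-1.84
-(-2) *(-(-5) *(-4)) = -40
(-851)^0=1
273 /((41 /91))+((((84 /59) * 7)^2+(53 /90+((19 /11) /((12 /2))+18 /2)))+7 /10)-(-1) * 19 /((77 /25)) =714094473797 /989056530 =722.00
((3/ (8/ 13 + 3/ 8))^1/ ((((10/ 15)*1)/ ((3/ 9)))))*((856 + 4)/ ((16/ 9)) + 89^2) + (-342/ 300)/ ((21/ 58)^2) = 4815151501/ 378525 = 12720.83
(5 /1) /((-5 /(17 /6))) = -17 /6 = -2.83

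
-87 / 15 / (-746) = 29 / 3730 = 0.01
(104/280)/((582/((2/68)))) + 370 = 370.00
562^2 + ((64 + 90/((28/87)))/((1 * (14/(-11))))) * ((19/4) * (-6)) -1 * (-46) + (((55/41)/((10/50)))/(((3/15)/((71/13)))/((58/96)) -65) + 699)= 3484416360605535/10744951672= 324284.04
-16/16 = -1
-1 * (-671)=671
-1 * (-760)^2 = -577600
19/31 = 0.61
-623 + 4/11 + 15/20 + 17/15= -409697/660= -620.75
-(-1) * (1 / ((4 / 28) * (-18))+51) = 911 / 18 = 50.61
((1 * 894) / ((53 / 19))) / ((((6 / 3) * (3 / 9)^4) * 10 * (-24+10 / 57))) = -39212181 / 719740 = -54.48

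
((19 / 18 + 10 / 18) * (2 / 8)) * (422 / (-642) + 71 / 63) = 45907 / 242676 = 0.19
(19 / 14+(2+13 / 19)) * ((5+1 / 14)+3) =121475 / 3724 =32.62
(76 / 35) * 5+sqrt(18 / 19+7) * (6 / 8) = 3 * sqrt(2869) / 76+76 / 7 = 12.97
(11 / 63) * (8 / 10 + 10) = 66 / 35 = 1.89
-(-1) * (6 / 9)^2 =4 / 9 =0.44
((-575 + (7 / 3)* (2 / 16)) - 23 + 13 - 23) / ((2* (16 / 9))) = -43755 / 256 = -170.92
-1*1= -1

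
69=69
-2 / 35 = -0.06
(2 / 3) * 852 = 568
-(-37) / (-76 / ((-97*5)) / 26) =233285 / 38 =6139.08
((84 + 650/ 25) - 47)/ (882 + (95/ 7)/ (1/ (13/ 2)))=882/ 13583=0.06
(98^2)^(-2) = 1/92236816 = 0.00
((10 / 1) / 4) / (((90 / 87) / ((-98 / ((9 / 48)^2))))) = -181888 / 27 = -6736.59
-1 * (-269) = 269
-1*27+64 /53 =-1367 /53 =-25.79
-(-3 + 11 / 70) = 199 / 70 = 2.84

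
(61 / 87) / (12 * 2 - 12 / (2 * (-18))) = 61 / 2117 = 0.03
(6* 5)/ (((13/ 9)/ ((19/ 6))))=855/ 13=65.77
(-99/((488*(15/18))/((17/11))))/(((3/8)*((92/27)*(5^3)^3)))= -4131/27402343750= -0.00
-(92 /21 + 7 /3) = -47 /7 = -6.71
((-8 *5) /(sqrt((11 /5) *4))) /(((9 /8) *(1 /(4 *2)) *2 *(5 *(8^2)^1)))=-2 *sqrt(55) /99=-0.15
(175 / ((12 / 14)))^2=1500625 / 36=41684.03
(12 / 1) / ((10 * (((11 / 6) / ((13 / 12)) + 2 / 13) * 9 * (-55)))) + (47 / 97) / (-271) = -807031 / 260241300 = -0.00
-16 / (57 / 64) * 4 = -4096 / 57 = -71.86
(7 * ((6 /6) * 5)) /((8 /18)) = 315 /4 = 78.75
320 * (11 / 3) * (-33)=-38720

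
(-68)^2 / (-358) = -2312 / 179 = -12.92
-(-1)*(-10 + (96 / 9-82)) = -244 / 3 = -81.33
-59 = -59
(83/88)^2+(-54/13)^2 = 23745745/1308736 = 18.14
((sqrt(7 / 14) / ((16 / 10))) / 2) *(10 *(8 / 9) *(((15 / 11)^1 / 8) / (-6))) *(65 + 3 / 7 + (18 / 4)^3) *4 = -99625 *sqrt(2) / 4032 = -34.94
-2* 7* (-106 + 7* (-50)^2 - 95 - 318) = -237734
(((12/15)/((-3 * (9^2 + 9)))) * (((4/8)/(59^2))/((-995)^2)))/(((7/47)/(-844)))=39668/16283658943125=0.00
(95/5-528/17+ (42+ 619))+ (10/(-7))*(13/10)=647.08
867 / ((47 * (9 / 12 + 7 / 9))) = 31212 / 2585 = 12.07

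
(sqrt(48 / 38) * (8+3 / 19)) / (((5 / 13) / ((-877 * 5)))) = -3534310 * sqrt(114) / 361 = -104532.15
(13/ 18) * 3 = 13/ 6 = 2.17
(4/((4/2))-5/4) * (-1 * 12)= -9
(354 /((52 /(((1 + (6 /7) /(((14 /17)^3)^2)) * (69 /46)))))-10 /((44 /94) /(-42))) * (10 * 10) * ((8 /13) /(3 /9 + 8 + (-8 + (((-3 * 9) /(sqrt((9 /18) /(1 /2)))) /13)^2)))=1057687454178225 /85371761552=12389.20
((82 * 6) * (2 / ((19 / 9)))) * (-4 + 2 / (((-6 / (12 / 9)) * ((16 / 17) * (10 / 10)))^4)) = -2200231831 / 1181952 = -1861.52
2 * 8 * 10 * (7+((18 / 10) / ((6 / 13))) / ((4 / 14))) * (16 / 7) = 7552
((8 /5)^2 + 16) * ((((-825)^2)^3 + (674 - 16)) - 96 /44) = 1609290164496097097296 /275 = 5851964234531262171.99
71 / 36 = 1.97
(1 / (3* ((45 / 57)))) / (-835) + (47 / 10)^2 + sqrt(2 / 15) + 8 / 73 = sqrt(30) / 15 + 243566123 / 10971900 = 22.56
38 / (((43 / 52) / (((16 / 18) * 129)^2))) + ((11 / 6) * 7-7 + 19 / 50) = 135950198 / 225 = 604223.10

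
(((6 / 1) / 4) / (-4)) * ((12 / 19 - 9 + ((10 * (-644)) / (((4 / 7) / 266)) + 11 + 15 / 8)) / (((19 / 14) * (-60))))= -637935137 / 46208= -13805.73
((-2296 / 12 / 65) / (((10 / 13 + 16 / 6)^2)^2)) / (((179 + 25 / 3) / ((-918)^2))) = -10760249551779 / 113249300020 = -95.01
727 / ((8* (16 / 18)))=6543 / 64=102.23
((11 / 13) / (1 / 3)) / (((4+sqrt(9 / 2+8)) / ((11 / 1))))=2904 / 91 - 1815 * sqrt(2) / 91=3.71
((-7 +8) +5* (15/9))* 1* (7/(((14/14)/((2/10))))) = 196/15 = 13.07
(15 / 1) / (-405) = -1 / 27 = -0.04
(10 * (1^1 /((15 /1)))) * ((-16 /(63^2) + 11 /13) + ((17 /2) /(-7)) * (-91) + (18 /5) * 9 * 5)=28207267 /154791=182.23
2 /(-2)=-1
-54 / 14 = -27 / 7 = -3.86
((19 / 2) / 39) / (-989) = -19 / 77142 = -0.00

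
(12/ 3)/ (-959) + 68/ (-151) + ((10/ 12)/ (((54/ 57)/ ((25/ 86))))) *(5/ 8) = -3170785189/ 10759887936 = -0.29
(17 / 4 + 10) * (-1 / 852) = -19 / 1136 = -0.02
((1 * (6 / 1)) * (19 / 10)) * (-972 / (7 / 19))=-30076.46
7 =7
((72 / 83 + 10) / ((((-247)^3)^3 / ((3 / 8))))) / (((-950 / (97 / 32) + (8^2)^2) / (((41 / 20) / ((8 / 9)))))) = -5380881 / 7410543347829800564982163742720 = -0.00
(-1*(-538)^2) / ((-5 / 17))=984109.60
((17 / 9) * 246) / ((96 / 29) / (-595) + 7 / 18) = 144320820 / 119057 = 1212.20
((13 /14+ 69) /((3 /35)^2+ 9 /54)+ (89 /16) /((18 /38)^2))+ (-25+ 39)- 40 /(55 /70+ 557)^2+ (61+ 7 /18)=5638443593801423 /11231141068656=502.04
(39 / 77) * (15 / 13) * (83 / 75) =249 / 385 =0.65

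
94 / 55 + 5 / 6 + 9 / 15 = 1037 / 330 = 3.14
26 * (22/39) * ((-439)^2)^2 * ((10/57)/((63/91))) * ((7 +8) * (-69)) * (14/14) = -24431602290609800/171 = -142874867196548.54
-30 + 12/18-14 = -130/3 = -43.33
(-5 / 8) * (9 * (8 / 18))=-5 / 2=-2.50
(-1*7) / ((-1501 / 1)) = 7 / 1501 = 0.00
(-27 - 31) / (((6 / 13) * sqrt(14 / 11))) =-377 * sqrt(154) / 42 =-111.39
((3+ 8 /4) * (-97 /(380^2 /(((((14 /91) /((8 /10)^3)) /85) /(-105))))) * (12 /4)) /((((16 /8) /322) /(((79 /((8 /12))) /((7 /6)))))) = 0.01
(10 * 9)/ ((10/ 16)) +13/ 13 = 145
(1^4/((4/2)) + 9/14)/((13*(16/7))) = 1/26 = 0.04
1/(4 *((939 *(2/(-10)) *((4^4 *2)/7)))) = -35/1923072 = -0.00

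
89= 89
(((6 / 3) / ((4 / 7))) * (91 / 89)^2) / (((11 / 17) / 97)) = 548.53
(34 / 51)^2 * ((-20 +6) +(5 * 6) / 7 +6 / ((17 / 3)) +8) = -104 / 357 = -0.29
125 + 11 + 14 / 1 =150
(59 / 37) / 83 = 59 / 3071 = 0.02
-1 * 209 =-209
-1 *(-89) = 89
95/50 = 19/10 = 1.90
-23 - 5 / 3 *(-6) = -13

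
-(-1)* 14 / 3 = 14 / 3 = 4.67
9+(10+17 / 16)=321 / 16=20.06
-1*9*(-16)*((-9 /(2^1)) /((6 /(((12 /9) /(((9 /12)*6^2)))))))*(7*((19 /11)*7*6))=-29792 /11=-2708.36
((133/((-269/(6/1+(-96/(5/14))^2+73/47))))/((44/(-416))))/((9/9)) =1174429017944/3476825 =337787.79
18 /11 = 1.64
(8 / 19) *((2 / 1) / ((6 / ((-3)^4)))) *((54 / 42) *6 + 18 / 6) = 16200 / 133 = 121.80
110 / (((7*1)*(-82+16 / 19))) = -1045 / 5397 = -0.19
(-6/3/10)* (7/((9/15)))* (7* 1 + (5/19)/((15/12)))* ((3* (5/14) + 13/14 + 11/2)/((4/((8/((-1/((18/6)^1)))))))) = 14385/19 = 757.11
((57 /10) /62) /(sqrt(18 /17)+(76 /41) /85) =-754851 /398470094+24433335*sqrt(34) /1593880376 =0.09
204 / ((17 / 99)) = 1188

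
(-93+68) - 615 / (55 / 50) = -6425 / 11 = -584.09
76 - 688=-612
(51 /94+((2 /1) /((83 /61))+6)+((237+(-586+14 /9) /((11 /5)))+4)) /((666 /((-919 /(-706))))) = -11814567505 /363178450008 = -0.03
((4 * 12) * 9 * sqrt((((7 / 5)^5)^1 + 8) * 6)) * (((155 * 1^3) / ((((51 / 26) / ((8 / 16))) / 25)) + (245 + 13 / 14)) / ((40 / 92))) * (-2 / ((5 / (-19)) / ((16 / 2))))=221718753216 * sqrt(1254210) / 371875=667714141.55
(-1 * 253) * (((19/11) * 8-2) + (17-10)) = -4761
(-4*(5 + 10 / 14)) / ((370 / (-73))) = 1168 / 259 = 4.51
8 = 8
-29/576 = -0.05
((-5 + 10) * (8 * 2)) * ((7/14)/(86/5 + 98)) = 25/72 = 0.35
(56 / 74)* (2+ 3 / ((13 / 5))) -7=-2219 / 481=-4.61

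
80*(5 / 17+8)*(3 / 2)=16920 / 17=995.29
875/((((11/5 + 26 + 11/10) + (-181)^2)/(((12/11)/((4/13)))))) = 113750/1202311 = 0.09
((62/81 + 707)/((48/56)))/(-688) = -401303/334368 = -1.20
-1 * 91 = -91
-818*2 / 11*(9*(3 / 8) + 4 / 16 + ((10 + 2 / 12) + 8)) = -213907 / 66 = -3241.02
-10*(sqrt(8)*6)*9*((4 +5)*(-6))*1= 58320*sqrt(2)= 82476.93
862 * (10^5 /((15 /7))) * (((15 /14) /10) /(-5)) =-862000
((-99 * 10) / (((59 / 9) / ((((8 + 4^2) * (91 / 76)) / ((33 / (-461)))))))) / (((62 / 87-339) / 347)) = -2051663157180 / 32992151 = -62186.40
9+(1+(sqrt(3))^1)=sqrt(3)+10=11.73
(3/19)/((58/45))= 135/1102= 0.12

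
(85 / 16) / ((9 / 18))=85 / 8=10.62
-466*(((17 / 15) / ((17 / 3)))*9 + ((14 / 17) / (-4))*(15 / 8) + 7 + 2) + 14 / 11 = -36290249 / 7480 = -4851.64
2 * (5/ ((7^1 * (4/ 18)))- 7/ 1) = -53/ 7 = -7.57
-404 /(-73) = 404 /73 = 5.53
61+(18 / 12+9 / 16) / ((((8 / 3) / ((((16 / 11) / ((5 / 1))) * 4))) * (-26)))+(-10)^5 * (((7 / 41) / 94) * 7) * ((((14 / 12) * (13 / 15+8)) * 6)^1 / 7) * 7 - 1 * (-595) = -117623444669 / 1503060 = -78255.99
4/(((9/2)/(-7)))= -56/9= -6.22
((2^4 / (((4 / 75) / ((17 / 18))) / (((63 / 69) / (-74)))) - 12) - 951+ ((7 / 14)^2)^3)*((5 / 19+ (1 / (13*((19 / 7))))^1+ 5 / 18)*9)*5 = -666138711555 / 26905216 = -24758.72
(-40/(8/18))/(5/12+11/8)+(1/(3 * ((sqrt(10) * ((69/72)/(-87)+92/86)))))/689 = -50.23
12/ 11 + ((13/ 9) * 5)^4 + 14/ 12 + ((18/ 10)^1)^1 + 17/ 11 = 1967612513/ 721710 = 2726.32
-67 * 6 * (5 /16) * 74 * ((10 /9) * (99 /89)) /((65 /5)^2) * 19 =-38858325 /30082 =-1291.75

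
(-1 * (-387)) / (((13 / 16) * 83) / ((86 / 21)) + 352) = 532512 / 507011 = 1.05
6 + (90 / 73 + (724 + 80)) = 59220 / 73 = 811.23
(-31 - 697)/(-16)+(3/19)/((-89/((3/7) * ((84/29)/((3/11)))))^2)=11517943513/253139318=45.50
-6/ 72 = -1/ 12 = -0.08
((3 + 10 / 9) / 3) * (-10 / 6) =-185 / 81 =-2.28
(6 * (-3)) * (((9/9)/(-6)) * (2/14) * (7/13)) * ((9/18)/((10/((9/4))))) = 27/1040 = 0.03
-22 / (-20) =11 / 10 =1.10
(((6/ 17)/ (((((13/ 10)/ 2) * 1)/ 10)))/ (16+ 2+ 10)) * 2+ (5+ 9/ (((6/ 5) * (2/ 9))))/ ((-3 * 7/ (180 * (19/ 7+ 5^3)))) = -459355350/ 10829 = -42419.00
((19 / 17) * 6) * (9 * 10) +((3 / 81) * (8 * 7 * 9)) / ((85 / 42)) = 52084 / 85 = 612.75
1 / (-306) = -1 / 306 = -0.00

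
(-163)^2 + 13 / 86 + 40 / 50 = 26569.95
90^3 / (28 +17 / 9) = 6561000 / 269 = 24390.33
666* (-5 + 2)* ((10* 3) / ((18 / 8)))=-26640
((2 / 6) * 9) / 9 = 1 / 3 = 0.33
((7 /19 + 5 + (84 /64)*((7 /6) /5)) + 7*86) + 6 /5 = 608.87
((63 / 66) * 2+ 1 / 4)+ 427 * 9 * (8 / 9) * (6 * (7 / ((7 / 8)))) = 7214687 / 44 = 163970.16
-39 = -39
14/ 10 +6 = 37/ 5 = 7.40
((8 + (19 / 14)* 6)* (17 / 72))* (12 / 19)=1921 / 798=2.41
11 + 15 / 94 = 1049 / 94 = 11.16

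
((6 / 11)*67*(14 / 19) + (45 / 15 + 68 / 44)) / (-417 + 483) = 299 / 627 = 0.48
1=1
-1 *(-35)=35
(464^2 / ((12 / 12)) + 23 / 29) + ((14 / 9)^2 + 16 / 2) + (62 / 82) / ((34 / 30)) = 352513472456 / 1637253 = 215307.88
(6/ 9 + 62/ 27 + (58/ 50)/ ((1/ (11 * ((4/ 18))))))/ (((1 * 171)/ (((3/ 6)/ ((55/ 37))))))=3811/ 334125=0.01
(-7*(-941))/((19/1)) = 6587/19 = 346.68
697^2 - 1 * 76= 485733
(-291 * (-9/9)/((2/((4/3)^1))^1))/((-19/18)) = -3492/19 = -183.79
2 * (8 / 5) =16 / 5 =3.20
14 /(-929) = -14 /929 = -0.02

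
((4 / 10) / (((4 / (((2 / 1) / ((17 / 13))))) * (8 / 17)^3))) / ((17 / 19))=4199 / 2560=1.64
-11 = -11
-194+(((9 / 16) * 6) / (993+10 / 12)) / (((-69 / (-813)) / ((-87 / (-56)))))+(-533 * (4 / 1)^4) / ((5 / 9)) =-37756622998067 / 153606880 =-245800.34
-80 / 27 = -2.96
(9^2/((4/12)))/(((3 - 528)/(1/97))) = -81/16975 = -0.00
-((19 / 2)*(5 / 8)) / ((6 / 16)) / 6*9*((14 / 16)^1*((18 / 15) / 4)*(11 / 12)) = -1463 / 256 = -5.71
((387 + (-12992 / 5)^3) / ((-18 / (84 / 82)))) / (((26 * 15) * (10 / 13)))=15350625129791 / 4612500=3328048.81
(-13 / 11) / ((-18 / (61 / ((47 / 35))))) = 27755 / 9306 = 2.98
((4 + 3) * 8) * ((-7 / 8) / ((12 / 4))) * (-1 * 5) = 245 / 3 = 81.67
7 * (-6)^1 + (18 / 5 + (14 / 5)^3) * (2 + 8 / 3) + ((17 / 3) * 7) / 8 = 82201 / 1000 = 82.20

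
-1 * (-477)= 477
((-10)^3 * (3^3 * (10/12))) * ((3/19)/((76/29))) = -489375/361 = -1355.61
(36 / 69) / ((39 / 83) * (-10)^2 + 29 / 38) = 37848 / 3463961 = 0.01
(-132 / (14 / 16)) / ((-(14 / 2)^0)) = 1056 / 7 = 150.86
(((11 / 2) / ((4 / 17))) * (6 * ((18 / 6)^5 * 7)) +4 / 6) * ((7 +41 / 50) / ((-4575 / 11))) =-201850231 / 45000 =-4485.56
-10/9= -1.11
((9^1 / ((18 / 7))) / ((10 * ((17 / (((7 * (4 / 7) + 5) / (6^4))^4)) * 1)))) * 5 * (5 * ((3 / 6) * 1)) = 35 / 58477510656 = 0.00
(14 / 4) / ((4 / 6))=21 / 4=5.25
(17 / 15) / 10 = 17 / 150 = 0.11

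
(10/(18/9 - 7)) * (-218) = 436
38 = 38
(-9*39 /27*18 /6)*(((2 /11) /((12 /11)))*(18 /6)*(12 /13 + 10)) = -213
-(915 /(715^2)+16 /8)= -204673 /102245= -2.00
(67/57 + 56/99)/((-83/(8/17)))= -26200/2654091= -0.01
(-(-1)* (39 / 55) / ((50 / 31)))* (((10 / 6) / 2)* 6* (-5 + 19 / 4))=-1209 / 2200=-0.55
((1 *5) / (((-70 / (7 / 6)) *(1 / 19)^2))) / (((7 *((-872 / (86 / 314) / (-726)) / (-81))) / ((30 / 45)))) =50713641 / 958328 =52.92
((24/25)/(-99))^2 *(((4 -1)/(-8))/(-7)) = 8/1588125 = 0.00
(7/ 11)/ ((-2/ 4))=-14/ 11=-1.27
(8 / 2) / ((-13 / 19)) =-76 / 13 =-5.85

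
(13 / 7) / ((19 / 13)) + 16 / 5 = 2973 / 665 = 4.47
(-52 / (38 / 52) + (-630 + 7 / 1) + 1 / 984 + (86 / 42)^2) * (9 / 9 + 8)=-1896236711 / 305368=-6209.68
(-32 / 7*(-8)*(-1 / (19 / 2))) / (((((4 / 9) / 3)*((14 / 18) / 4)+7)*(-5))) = 31104 / 283955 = 0.11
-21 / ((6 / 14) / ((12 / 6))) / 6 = -49 / 3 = -16.33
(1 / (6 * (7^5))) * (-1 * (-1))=1 / 100842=0.00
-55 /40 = -11 /8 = -1.38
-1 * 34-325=-359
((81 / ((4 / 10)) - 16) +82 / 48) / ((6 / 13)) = 58721 / 144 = 407.78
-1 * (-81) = 81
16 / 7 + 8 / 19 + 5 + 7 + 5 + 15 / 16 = 43931 / 2128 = 20.64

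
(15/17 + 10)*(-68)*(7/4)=-1295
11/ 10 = 1.10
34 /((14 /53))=901 /7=128.71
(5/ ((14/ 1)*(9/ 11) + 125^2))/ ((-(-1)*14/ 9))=495/ 2408014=0.00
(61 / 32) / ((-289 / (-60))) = 915 / 2312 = 0.40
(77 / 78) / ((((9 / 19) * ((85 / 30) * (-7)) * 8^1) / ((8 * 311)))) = -64999 / 1989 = -32.68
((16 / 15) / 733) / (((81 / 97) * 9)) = 1552 / 8015355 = 0.00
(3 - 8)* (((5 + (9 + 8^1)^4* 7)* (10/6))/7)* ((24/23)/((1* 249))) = -469600/161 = -2916.77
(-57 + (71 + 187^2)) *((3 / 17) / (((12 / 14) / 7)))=1714167 / 34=50416.68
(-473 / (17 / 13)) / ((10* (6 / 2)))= -6149 / 510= -12.06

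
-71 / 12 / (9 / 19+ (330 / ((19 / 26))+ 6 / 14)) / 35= -1349 / 3610800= -0.00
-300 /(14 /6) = -900 /7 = -128.57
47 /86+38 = 38.55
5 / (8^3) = 5 / 512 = 0.01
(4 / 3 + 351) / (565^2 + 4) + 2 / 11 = 1927001 / 10534557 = 0.18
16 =16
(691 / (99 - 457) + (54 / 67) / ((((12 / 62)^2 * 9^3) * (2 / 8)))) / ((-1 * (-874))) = -10562095 / 5094194652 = -0.00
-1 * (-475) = 475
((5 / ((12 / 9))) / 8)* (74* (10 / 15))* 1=185 / 8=23.12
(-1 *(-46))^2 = 2116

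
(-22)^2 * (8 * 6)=23232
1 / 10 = 0.10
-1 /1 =-1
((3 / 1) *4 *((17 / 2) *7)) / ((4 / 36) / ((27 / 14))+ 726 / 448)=38864448 / 91345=425.47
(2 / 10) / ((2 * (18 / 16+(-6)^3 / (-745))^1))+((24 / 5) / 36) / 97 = 294682 / 4090005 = 0.07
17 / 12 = 1.42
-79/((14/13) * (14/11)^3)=-1366937/38416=-35.58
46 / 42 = 23 / 21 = 1.10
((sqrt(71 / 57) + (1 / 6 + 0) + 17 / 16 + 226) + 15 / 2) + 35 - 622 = -16909 / 48 + sqrt(4047) / 57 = -351.15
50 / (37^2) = 50 / 1369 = 0.04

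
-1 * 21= -21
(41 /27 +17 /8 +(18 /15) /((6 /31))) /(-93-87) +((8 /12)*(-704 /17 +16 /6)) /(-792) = -802397 /36352800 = -0.02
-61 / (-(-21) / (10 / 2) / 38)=-11590 / 21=-551.90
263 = 263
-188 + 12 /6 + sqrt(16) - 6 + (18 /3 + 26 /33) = -5980 /33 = -181.21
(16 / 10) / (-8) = -1 / 5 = -0.20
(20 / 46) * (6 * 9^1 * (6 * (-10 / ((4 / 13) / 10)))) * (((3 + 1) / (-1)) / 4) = 1053000 / 23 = 45782.61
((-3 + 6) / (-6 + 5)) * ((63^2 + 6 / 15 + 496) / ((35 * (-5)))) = 66981 / 875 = 76.55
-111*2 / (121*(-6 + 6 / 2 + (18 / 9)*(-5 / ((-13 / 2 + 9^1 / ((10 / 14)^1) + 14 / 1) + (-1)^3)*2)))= 42402 / 93533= 0.45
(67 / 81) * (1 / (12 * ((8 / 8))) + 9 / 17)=8375 / 16524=0.51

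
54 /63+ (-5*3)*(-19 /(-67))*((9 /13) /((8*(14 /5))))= 10113 /13936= 0.73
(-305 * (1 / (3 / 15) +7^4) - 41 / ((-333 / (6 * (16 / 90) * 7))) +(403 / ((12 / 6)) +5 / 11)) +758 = -80534988271 / 109890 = -732869.13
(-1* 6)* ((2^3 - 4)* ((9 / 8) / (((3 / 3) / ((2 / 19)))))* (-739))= 39906 / 19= 2100.32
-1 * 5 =-5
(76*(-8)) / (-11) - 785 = -8027 / 11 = -729.73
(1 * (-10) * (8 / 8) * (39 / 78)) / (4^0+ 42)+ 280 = 12035 / 43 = 279.88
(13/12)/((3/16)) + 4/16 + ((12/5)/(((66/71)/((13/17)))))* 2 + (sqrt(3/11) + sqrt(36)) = sqrt(33)/11 + 537767/33660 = 16.50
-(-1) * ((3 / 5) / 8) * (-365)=-219 / 8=-27.38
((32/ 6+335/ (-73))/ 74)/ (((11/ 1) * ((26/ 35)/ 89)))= 507745/ 4634916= 0.11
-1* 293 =-293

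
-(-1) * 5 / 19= 5 / 19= 0.26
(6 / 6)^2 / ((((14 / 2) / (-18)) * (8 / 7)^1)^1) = -9 / 4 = -2.25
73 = 73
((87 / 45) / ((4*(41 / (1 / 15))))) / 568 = 29 / 20959200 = 0.00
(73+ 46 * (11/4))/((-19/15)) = -315/2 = -157.50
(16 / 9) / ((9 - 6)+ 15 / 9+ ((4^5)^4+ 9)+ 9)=4 / 2473901162547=0.00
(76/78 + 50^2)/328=48769/6396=7.62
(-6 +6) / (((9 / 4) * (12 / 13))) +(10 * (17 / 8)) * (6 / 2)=255 / 4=63.75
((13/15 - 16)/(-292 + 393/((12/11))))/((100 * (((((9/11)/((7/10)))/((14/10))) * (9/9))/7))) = -122353/6581250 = -0.02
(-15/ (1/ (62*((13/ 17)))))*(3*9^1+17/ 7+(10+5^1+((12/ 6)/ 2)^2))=-32307.73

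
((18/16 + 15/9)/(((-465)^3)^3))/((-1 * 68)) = 67/1658810327025803246437500000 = 0.00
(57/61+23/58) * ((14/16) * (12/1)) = 13.98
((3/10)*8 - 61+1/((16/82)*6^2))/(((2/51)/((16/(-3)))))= 1431043/180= 7950.24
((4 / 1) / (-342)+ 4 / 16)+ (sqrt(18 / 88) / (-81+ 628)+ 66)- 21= 3 *sqrt(11) / 12034+ 30943 / 684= 45.24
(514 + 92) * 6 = 3636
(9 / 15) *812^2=1978032 / 5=395606.40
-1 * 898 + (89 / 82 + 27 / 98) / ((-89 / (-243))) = -159898936 / 178801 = -894.28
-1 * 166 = -166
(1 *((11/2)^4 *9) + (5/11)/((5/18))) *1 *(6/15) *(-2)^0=1449747/440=3294.88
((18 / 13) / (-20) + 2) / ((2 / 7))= 1757 / 260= 6.76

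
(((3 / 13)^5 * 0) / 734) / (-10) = 0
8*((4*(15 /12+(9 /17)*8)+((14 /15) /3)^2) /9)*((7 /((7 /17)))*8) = 48554048 /18225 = 2664.15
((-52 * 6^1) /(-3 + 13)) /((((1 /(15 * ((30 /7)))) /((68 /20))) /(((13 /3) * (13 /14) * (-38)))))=51093432 /49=1042723.10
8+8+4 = 20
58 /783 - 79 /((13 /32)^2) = -2183854 /4563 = -478.60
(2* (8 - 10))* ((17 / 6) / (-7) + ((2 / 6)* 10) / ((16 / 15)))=-457 / 42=-10.88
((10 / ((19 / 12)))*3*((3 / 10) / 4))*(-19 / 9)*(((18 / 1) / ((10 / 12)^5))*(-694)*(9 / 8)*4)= 1311360192 / 3125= 419635.26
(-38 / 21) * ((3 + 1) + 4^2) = -36.19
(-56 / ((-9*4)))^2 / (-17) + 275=378479 / 1377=274.86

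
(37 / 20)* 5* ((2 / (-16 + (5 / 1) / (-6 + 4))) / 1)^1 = -1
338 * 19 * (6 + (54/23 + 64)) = 10686208/23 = 464617.74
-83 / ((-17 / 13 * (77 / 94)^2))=9534044 / 100793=94.59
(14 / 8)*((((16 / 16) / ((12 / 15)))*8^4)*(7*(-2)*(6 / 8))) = -94080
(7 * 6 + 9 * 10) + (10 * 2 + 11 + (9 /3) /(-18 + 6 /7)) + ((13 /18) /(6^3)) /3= 9496019 /58320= 162.83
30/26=15/13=1.15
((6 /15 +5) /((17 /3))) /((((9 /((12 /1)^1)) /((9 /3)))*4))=81 /85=0.95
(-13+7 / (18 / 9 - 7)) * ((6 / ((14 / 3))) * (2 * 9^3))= -944784 / 35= -26993.83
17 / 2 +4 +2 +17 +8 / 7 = 457 / 14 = 32.64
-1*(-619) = 619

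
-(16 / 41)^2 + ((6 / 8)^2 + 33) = 898601 / 26896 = 33.41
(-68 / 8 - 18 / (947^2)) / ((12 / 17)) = -259178413 / 21523416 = -12.04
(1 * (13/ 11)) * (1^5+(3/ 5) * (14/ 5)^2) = 9269/ 1375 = 6.74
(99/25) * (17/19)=1683/475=3.54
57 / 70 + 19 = 1387 / 70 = 19.81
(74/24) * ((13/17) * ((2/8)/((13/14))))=0.63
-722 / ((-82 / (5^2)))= 9025 / 41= 220.12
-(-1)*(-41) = -41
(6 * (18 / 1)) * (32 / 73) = 3456 / 73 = 47.34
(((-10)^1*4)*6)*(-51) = 12240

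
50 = 50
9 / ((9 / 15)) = 15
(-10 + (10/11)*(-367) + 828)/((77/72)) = 383616/847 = 452.91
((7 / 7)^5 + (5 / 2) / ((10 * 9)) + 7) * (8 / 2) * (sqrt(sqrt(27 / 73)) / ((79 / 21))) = 2023 * 219^(3 / 4) / 17301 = 6.66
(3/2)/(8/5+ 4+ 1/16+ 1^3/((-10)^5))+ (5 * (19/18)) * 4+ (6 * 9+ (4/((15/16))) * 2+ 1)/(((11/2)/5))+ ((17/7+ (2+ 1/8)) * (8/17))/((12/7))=18024782023/224234604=80.38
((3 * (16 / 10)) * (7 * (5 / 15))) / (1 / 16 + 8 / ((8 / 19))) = 0.59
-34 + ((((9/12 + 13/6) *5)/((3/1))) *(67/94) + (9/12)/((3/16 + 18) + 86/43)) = -33335305/1093032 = -30.50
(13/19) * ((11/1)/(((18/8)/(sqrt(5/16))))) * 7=1001 * sqrt(5)/171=13.09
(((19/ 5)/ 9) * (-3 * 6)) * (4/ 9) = -152/ 45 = -3.38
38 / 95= 2 / 5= 0.40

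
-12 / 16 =-3 / 4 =-0.75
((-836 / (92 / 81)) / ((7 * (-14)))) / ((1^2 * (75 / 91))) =73359 / 8050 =9.11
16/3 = 5.33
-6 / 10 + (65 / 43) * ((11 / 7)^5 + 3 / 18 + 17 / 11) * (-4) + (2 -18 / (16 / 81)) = -150743034737 / 953965320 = -158.02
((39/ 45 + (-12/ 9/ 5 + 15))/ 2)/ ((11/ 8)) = 312/ 55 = 5.67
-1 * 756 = -756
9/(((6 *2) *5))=3/20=0.15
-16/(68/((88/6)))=-176/51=-3.45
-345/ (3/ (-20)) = 2300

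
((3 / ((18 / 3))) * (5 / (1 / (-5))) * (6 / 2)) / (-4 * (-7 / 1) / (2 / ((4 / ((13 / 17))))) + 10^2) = -975 / 4504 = -0.22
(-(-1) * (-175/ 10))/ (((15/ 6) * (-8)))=7/ 8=0.88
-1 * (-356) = 356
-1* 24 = -24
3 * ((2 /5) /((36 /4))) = 0.13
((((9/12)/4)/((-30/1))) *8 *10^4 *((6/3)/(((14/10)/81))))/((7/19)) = -7695000/49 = -157040.82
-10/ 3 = -3.33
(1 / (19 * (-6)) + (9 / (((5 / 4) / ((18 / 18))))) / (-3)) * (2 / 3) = -1373 / 855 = -1.61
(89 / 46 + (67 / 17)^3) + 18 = 18340319 / 225998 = 81.15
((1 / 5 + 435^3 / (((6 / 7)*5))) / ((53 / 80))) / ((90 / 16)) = 12292056128 / 2385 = 5153901.94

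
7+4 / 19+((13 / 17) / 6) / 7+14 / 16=439741 / 54264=8.10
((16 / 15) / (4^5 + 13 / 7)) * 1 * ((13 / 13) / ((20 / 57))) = 532 / 179525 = 0.00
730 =730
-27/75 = -9/25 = -0.36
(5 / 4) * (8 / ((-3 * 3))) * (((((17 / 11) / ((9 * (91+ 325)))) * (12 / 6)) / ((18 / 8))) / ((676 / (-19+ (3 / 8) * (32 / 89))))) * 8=142715 / 1567979127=0.00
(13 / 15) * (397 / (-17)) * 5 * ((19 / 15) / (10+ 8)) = -98059 / 13770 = -7.12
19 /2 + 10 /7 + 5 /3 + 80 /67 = 38803 /2814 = 13.79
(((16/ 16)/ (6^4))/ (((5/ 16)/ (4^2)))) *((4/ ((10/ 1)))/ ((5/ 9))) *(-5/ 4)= -8/ 225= -0.04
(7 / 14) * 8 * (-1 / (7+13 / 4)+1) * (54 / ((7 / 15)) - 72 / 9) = 388.82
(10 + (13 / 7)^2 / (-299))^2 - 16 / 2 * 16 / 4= 86075921 / 1270129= 67.77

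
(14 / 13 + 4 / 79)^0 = 1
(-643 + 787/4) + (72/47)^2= -3922329/8836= -443.90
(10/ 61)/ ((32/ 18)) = 45/ 488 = 0.09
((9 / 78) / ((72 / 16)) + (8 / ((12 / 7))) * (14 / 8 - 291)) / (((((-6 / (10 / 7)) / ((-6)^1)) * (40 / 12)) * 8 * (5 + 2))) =-105285 / 10192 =-10.33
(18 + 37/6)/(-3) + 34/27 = -367/54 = -6.80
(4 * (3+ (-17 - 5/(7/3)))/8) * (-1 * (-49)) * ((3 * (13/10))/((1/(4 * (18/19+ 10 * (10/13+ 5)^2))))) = -2543362416/1235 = -2059402.77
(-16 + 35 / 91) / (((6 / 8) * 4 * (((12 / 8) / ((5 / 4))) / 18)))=-1015 / 13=-78.08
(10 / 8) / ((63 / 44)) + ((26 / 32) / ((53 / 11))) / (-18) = 92279 / 106848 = 0.86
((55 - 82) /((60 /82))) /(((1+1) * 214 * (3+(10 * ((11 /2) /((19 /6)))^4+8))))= -48088449 /56892931480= -0.00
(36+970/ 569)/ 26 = 1.45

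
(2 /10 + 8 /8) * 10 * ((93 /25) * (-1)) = -1116 /25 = -44.64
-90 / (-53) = 90 / 53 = 1.70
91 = 91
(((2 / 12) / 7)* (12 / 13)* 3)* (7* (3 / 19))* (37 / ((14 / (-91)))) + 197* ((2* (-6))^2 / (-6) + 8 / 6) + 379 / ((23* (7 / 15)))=-40815158 / 9177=-4447.55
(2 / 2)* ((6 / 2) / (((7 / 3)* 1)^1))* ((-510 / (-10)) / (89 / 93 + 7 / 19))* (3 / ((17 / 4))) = 34.92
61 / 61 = 1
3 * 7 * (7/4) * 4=147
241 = 241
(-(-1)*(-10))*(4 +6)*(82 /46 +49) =-5078.26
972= 972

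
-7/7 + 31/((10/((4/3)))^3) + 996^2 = 3348050873/3375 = 992015.07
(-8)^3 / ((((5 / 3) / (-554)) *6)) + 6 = 28370.80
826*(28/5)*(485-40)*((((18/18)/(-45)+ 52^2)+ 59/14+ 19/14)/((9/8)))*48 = 32125331001344/135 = 237965414824.77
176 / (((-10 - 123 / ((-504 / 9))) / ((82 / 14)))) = -57728 / 437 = -132.10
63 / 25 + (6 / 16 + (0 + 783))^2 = 981886257 / 1600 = 613678.91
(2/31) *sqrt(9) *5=30/31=0.97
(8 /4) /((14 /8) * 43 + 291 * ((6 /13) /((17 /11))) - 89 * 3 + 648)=1768 /480149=0.00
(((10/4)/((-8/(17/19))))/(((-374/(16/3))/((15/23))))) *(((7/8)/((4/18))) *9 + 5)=16175/153824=0.11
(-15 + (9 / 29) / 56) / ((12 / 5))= -6.25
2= 2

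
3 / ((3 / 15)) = 15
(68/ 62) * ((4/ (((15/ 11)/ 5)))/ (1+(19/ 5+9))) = 1.17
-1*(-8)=8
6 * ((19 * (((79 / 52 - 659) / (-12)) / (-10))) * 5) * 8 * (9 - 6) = -1948773 / 26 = -74952.81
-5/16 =-0.31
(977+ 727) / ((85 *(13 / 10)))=3408 / 221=15.42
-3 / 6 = -1 / 2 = -0.50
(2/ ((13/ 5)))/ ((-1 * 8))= -5/ 52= -0.10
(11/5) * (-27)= -297/5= -59.40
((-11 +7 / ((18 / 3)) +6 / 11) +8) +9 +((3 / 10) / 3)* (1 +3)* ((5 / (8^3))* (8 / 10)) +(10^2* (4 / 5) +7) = 1000193 / 10560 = 94.72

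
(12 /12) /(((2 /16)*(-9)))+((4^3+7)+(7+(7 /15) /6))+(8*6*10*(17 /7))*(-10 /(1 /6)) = -44015371 /630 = -69865.67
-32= -32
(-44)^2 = 1936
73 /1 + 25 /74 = 73.34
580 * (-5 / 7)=-414.29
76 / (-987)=-76 / 987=-0.08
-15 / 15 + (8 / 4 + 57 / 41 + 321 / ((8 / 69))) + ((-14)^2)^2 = 13509341 / 328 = 41187.02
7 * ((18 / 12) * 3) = 63 / 2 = 31.50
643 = 643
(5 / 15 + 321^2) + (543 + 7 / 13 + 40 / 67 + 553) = 104138.47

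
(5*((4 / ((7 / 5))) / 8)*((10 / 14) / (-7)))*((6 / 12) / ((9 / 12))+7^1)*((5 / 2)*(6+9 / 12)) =-23.57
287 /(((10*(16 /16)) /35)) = 2009 /2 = 1004.50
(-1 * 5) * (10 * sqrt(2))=-50 * sqrt(2)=-70.71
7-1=6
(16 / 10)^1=8 / 5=1.60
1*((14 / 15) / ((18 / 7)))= 0.36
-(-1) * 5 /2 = 5 /2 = 2.50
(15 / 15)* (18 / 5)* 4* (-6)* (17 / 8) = -918 / 5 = -183.60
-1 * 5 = -5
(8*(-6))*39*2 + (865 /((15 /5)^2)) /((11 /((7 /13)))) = -4812473 /1287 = -3739.30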